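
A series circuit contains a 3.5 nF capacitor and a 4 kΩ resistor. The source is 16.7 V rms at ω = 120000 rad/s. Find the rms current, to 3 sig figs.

X_C = 1/(ωC) = 2380 Ω
Z = 4000 − j2380 Ω
|Z| = √(4000² + 2380²) = 4650 Ω
I = V/|Z| = 16.7/4650 = 3.59 mA

3.59 mA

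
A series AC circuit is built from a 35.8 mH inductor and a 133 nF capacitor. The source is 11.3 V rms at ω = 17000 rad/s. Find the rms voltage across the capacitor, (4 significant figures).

30.05 V

X_L = ωL = 608.6 Ω
X_C = 1/(ωC) = 442.3 Ω
Net reactance X = X_L − X_C = 166.3 Ω
Z = j166.3 Ω
|Z| = √(0² + 166.3²) = 166.3 Ω
I = V/|Z| = 67.94 mA
V_C = I·|Z_C| = 0.06794 × 442.3 = 30.05 V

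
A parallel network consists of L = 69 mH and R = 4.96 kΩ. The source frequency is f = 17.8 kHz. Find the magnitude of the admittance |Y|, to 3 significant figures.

ω = 2πf = 111800 rad/s
X_L = ωL = 7720 Ω
Parallel: admittances add. Y = 1/R + 1/(jωL)
Y = (0.000202 − j0.000130) S
|Y| = 0.000240 S → |Z| = 1/|Y| = 4170 Ω, ∠Z = −∠Y = 32.7°

240 μS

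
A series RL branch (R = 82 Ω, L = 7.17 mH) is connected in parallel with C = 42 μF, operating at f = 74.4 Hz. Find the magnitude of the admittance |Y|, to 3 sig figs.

ω = 2πf = 467.5 rad/s
X_L = ωL = 3.35 Ω
X_C = 1/(ωC) = 50.9 Ω
Branch 1 (R+jX_L): Z₁ = 82.0 + j3.35 Ω, |Z₁| = 82.1 Ω
Branch 2 (−jX_C): Z₂ = −j50.9 Ω
Parallel: Z = Z₁Z₂/(Z₁+Z₂), |Z| = 44.1 Ω, ∠Z = -57.5°
|Y| = 1/|Z| = 22.7 mS

22.7 mS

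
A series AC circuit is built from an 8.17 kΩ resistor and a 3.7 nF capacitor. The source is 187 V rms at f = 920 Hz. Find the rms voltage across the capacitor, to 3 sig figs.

ω = 2πf = 5781 rad/s
X_C = 1/(ωC) = 46800 Ω
Z = 8170 − j46800 Ω
|Z| = √(8170² + 46800²) = 47500 Ω
I = V/|Z| = 3.94 mA
V_C = I·|Z_C| = 0.00394 × 46800 = 184 V

184 V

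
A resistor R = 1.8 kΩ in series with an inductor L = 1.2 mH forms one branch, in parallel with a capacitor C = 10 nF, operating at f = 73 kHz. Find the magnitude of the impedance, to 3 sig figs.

224 Ω

ω = 2πf = 458700 rad/s
X_L = ωL = 550 Ω
X_C = 1/(ωC) = 218 Ω
Branch 1 (R+jX_L): Z₁ = 1800 + j550 Ω, |Z₁| = 1880 Ω
Branch 2 (−jX_C): Z₂ = −j218 Ω
Parallel: Z = Z₁Z₂/(Z₁+Z₂), |Z| = 224 Ω, ∠Z = -83.5°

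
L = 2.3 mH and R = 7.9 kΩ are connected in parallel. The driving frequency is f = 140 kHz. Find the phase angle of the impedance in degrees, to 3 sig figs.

ω = 2πf = 879600 rad/s
X_L = ωL = 2020 Ω
Parallel: admittances add. Y = 1/R + 1/(jωL)
Y = (0.000127 − j0.000494) S
|Y| = 0.000510 S → |Z| = 1/|Y| = 1960 Ω, ∠Z = −∠Y = 75.6°

75.6°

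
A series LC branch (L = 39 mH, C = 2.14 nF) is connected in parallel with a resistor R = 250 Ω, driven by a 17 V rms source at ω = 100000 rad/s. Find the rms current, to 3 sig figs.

X_L = ωL = 3900 Ω
X_C = 1/(ωC) = 4670 Ω
Branch 1: Z₁ = R = 250 Ω
Branch 2 (series LC): Z₂ = j(X_L − X_C) = −j773 Ω
Parallel: Z = Z₁Z₂/(Z₁+Z₂), |Z| = 238 Ω, ∠Z = -17.9°
I = V/|Z| = 17/238 = 71.5 mA

71.5 mA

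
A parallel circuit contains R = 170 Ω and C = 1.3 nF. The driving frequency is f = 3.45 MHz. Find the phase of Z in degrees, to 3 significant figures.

-78.2°

ω = 2πf = 2.168e+07 rad/s
X_C = 1/(ωC) = 35.5 Ω
Parallel: admittances add. Y = 1/R + jωC
Y = (0.00588 + j0.0282) S
|Y| = 0.0288 S → |Z| = 1/|Y| = 34.7 Ω, ∠Z = −∠Y = -78.2°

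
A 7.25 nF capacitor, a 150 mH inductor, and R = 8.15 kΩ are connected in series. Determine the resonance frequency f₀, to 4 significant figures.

4.826 kHz

ω₀ = 1/√(LC) = 1/√(0.15 × 7.25e-09) = 30320 rad/s
f₀ = ω₀/(2π) = 4.826 kHz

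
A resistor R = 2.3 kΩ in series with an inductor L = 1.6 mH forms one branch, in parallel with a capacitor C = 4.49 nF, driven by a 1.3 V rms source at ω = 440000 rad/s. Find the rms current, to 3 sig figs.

2.46 mA

X_L = ωL = 704 Ω
X_C = 1/(ωC) = 506 Ω
Branch 1 (R+jX_L): Z₁ = 2300 + j704 Ω, |Z₁| = 2410 Ω
Branch 2 (−jX_C): Z₂ = −j506 Ω
Parallel: Z = Z₁Z₂/(Z₁+Z₂), |Z| = 527 Ω, ∠Z = -77.9°
I = V/|Z| = 1.3/527 = 2.46 mA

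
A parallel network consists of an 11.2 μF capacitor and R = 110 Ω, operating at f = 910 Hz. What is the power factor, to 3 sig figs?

ω = 2πf = 5718 rad/s
X_C = 1/(ωC) = 15.6 Ω
Parallel: admittances add. Y = 1/R + jωC
Y = (0.00909 + j0.0640) S
|Y| = 0.0647 S → |Z| = 1/|Y| = 15.5 Ω, ∠Z = −∠Y = -81.9°
cos φ = cos(-81.9°) = 0.141

0.141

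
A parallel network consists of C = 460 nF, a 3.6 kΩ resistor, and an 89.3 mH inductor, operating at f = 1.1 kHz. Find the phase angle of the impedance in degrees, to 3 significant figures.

-79.9°

ω = 2πf = 6912 rad/s
X_L = ωL = 617 Ω
X_C = 1/(ωC) = 315 Ω
Parallel: admittances add. Y = 1/R + 1/(jωL) + jωC
Y = (0.000278 + j0.00156) S
|Y| = 0.00158 S → |Z| = 1/|Y| = 631 Ω, ∠Z = −∠Y = -79.9°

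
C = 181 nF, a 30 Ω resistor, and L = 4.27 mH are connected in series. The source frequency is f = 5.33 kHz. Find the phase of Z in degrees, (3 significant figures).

-36.2°

ω = 2πf = 33490 rad/s
X_L = ωL = 143 Ω
X_C = 1/(ωC) = 165 Ω
Net reactance X = X_L − X_C = -22.0 Ω
Z = 30.0 − j22.0 Ω
|Z| = √(30.0² + 22.0²) = 37.2 Ω
∠Z = arctan(-22.0/30.0) = -36.2°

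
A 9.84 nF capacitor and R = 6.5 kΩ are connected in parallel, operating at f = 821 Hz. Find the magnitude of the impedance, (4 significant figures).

6173 Ω

ω = 2πf = 5158 rad/s
X_C = 1/(ωC) = 19700 Ω
Parallel: admittances add. Y = 1/R + jωC
Y = (0.0001538 + j5.076e-05) S
|Y| = 0.0001620 S → |Z| = 1/|Y| = 6173 Ω, ∠Z = −∠Y = -18.26°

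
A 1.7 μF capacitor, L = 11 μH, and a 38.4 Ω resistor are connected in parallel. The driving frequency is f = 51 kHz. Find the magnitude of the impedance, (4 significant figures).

ω = 2πf = 320400 rad/s
X_L = ωL = 3.525 Ω
X_C = 1/(ωC) = 1.836 Ω
Parallel: admittances add. Y = 1/R + 1/(jωL) + jωC
Y = (0.02604 + j0.2611) S
|Y| = 0.2623 S → |Z| = 1/|Y| = 3.812 Ω, ∠Z = −∠Y = -84.30°

3.812 Ω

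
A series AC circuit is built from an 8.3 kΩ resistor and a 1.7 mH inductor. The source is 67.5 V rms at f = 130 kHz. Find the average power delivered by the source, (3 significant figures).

534 mW

ω = 2πf = 816800 rad/s
X_L = ωL = 1390 Ω
Z = 8300 + j1390 Ω
|Z| = √(8300² + 1390²) = 8420 Ω
∠Z = arctan(1390/8300) = 9.50°
I = V/|Z| = 8.02 mA
P = VI cos φ = 67.5 × 0.00802 × cos(9.50°) = 534 mW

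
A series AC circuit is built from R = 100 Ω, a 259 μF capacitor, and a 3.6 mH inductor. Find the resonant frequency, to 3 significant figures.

165 Hz

ω₀ = 1/√(LC) = 1/√(0.0036 × 0.000259) = 1036 rad/s
f₀ = ω₀/(2π) = 165 Hz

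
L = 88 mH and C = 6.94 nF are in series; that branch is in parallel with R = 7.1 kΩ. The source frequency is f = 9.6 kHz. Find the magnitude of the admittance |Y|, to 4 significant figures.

370.4 μS

ω = 2πf = 60320 rad/s
X_L = ωL = 5308 Ω
X_C = 1/(ωC) = 2389 Ω
Branch 1: Z₁ = R = 7100 Ω
Branch 2 (series LC): Z₂ = j(X_L − X_C) = j2919 Ω
Parallel: Z = Z₁Z₂/(Z₁+Z₂), |Z| = 2700 Ω, ∠Z = 67.65°
|Y| = 1/|Z| = 370.4 μS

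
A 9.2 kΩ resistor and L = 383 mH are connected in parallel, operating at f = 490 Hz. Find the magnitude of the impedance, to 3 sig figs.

ω = 2πf = 3079 rad/s
X_L = ωL = 1180 Ω
Parallel: admittances add. Y = 1/R + 1/(jωL)
Y = (0.000109 − j0.000848) S
|Y| = 0.000855 S → |Z| = 1/|Y| = 1170 Ω, ∠Z = −∠Y = 82.7°

1170 Ω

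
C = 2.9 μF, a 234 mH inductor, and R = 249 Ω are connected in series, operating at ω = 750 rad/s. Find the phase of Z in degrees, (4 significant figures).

X_L = ωL = 175.5 Ω
X_C = 1/(ωC) = 459.8 Ω
Net reactance X = X_L − X_C = -284.3 Ω
Z = 249.0 − j284.3 Ω
|Z| = √(249.0² + 284.3²) = 377.9 Ω
∠Z = arctan(-284.3/249.0) = -48.78°

-48.78°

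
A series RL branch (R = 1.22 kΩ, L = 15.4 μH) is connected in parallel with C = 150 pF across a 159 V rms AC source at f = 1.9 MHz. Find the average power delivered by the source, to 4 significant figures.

ω = 2πf = 1.194e+07 rad/s
X_L = ωL = 183.8 Ω
X_C = 1/(ωC) = 558.4 Ω
Branch 1 (R+jX_L): Z₁ = 1220 + j183.8 Ω, |Z₁| = 1234 Ω
Branch 2 (−jX_C): Z₂ = −j558.4 Ω
Parallel: Z = Z₁Z₂/(Z₁+Z₂), |Z| = 539.9 Ω, ∠Z = -64.36°
I = V/|Z| = 294.5 mA
P = VI cos φ = 159 × 0.2945 × cos(-64.36°) = 20.26 W

20.26 W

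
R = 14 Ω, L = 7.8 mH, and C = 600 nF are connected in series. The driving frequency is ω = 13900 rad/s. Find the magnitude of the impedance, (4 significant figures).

18.11 Ω

X_L = ωL = 108.4 Ω
X_C = 1/(ωC) = 119.9 Ω
Net reactance X = X_L − X_C = -11.48 Ω
Z = 14.00 − j11.48 Ω
|Z| = √(14.00² + 11.48²) = 18.11 Ω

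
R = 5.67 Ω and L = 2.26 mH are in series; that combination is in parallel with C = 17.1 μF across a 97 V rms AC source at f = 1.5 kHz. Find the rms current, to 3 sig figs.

ω = 2πf = 9425 rad/s
X_L = ωL = 21.3 Ω
X_C = 1/(ωC) = 6.20 Ω
Branch 1 (R+jX_L): Z₁ = 5.67 + j21.3 Ω, |Z₁| = 22.0 Ω
Branch 2 (−jX_C): Z₂ = −j6.20 Ω
Parallel: Z = Z₁Z₂/(Z₁+Z₂), |Z| = 8.48 Ω, ∠Z = -84.3°
I = V/|Z| = 97/8.48 = 11.4 A

11.4 A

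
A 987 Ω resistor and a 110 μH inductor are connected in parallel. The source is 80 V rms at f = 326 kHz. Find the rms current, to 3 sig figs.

364 mA

ω = 2πf = 2.048e+06 rad/s
X_L = ωL = 225 Ω
Parallel: admittances add. Y = 1/R + 1/(jωL)
Y = (0.00101 − j0.00444) S
|Y| = 0.00455 S → |Z| = 1/|Y| = 220 Ω, ∠Z = −∠Y = 77.1°
I = V/|Z| = 80/220 = 364 mA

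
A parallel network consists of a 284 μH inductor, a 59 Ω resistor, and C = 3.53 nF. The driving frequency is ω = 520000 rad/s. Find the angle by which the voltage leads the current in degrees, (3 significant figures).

X_L = ωL = 148 Ω
X_C = 1/(ωC) = 545 Ω
Parallel: admittances add. Y = 1/R + 1/(jωL) + jωC
Y = (0.0169 − j0.00494) S
|Y| = 0.0177 S → |Z| = 1/|Y| = 56.6 Ω, ∠Z = −∠Y = 16.2°

16.2°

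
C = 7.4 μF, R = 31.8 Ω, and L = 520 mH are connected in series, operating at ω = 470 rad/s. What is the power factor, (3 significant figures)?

X_L = ωL = 244 Ω
X_C = 1/(ωC) = 288 Ω
Net reactance X = X_L − X_C = -43.1 Ω
Z = 31.8 − j43.1 Ω
|Z| = √(31.8² + 43.1²) = 53.6 Ω
∠Z = arctan(-43.1/31.8) = -53.6°
cos φ = cos(-53.6°) = 0.594

0.594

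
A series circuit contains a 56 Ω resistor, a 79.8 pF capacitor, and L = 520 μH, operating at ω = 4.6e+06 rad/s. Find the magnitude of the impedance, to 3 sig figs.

337 Ω

X_L = ωL = 2390 Ω
X_C = 1/(ωC) = 2720 Ω
Net reactance X = X_L − X_C = -332 Ω
Z = 56.0 − j332 Ω
|Z| = √(56.0² + 332²) = 337 Ω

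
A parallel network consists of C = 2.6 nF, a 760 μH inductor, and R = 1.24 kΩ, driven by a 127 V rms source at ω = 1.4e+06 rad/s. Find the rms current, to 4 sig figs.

357.9 mA

X_L = ωL = 1064 Ω
X_C = 1/(ωC) = 274.7 Ω
Parallel: admittances add. Y = 1/R + 1/(jωL) + jωC
Y = (0.0008065 + j0.002700) S
|Y| = 0.002818 S → |Z| = 1/|Y| = 354.9 Ω, ∠Z = −∠Y = -73.37°
I = V/|Z| = 127/354.9 = 357.9 mA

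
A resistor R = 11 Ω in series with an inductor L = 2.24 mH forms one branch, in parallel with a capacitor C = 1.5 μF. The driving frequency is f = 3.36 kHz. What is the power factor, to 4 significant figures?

ω = 2πf = 21110 rad/s
X_L = ωL = 47.29 Ω
X_C = 1/(ωC) = 31.58 Ω
Branch 1 (R+jX_L): Z₁ = 11.00 + j47.29 Ω, |Z₁| = 48.55 Ω
Branch 2 (−jX_C): Z₂ = −j31.58 Ω
Parallel: Z = Z₁Z₂/(Z₁+Z₂), |Z| = 79.94 Ω, ∠Z = -68.10°
cos φ = cos(-68.10°) = 0.3730

0.3730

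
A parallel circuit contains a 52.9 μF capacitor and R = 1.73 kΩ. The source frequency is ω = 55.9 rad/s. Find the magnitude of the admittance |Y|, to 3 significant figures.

X_C = 1/(ωC) = 338 Ω
Parallel: admittances add. Y = 1/R + jωC
Y = (0.000578 + j0.00296) S
|Y| = 0.00301 S → |Z| = 1/|Y| = 332 Ω, ∠Z = −∠Y = -78.9°

3.01 mS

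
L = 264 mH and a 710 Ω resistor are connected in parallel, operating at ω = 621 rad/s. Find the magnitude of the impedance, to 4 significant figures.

X_L = ωL = 163.9 Ω
Parallel: admittances add. Y = 1/R + 1/(jωL)
Y = (0.001408 − j0.006100) S
|Y| = 0.006260 S → |Z| = 1/|Y| = 159.7 Ω, ∠Z = −∠Y = 77.00°

159.7 Ω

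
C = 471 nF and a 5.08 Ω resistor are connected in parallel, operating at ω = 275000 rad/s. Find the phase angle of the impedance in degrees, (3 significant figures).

X_C = 1/(ωC) = 7.72 Ω
Parallel: admittances add. Y = 1/R + jωC
Y = (0.197 + j0.130) S
|Y| = 0.236 S → |Z| = 1/|Y| = 4.24 Ω, ∠Z = −∠Y = -33.3°

-33.3°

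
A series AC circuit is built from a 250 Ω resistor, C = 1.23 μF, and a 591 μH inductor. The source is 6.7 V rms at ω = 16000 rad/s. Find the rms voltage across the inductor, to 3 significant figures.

X_L = ωL = 9.46 Ω
X_C = 1/(ωC) = 50.8 Ω
Net reactance X = X_L − X_C = -41.4 Ω
Z = 250 − j41.4 Ω
|Z| = √(250² + 41.4²) = 253 Ω
I = V/|Z| = 26.4 mA
V_L = I·|Z_L| = 0.0264 × 9.46 = 0.250 V

0.250 V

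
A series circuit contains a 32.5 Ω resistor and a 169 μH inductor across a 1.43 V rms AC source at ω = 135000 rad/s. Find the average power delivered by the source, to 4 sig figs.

42.15 mW

X_L = ωL = 22.81 Ω
Z = 32.50 + j22.81 Ω
|Z| = √(32.50² + 22.81²) = 39.71 Ω
∠Z = arctan(22.81/32.50) = 35.07°
I = V/|Z| = 36.01 mA
P = VI cos φ = 1.43 × 0.03601 × cos(35.07°) = 42.15 mW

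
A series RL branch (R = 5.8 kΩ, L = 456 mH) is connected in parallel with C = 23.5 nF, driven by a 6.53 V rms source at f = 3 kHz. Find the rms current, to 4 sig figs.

ω = 2πf = 18850 rad/s
X_L = ωL = 8595 Ω
X_C = 1/(ωC) = 2258 Ω
Branch 1 (R+jX_L): Z₁ = 5800 + j8595 Ω, |Z₁| = 10370 Ω
Branch 2 (−jX_C): Z₂ = −j2258 Ω
Parallel: Z = Z₁Z₂/(Z₁+Z₂), |Z| = 2725 Ω, ∠Z = -81.55°
I = V/|Z| = 6.53/2725 = 2.397 mA

2.397 mA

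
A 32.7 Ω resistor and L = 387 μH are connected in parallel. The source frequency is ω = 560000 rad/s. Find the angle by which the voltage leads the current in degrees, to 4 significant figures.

8.580°

X_L = ωL = 216.7 Ω
Parallel: admittances add. Y = 1/R + 1/(jωL)
Y = (0.03058 − j0.004614) S
|Y| = 0.03093 S → |Z| = 1/|Y| = 32.33 Ω, ∠Z = −∠Y = 8.580°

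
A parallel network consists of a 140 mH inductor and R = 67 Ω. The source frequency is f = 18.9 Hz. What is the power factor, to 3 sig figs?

ω = 2πf = 118.8 rad/s
X_L = ωL = 16.6 Ω
Parallel: admittances add. Y = 1/R + 1/(jωL)
Y = (0.0149 − j0.0601) S
|Y| = 0.0620 S → |Z| = 1/|Y| = 16.1 Ω, ∠Z = −∠Y = 76.1°
cos φ = cos(76.1°) = 0.241

0.241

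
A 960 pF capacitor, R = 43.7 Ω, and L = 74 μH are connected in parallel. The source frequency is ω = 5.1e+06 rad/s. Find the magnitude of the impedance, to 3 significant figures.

X_L = ωL = 377 Ω
X_C = 1/(ωC) = 204 Ω
Parallel: admittances add. Y = 1/R + 1/(jωL) + jωC
Y = (0.0229 + j0.00225) S
|Y| = 0.0230 S → |Z| = 1/|Y| = 43.5 Ω, ∠Z = −∠Y = -5.61°

43.5 Ω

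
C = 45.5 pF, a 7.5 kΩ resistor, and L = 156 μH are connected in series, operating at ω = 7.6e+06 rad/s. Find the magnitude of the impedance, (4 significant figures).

X_L = ωL = 1186 Ω
X_C = 1/(ωC) = 2892 Ω
Net reactance X = X_L − X_C = -1706 Ω
Z = 7500 − j1706 Ω
|Z| = √(7500² + 1706²) = 7692 Ω

7692 Ω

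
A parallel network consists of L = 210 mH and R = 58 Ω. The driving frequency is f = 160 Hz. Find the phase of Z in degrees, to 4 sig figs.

ω = 2πf = 1005 rad/s
X_L = ωL = 211.1 Ω
Parallel: admittances add. Y = 1/R + 1/(jωL)
Y = (0.01724 − j0.004737) S
|Y| = 0.01788 S → |Z| = 1/|Y| = 55.93 Ω, ∠Z = −∠Y = 15.36°

15.36°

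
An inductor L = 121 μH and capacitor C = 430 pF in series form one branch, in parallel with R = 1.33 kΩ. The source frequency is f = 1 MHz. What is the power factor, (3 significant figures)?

0.281

ω = 2πf = 6.283e+06 rad/s
X_L = ωL = 760 Ω
X_C = 1/(ωC) = 370 Ω
Branch 1: Z₁ = R = 1330 Ω
Branch 2 (series LC): Z₂ = j(X_L − X_C) = j390 Ω
Parallel: Z = Z₁Z₂/(Z₁+Z₂), |Z| = 374 Ω, ∠Z = 73.7°
cos φ = cos(73.7°) = 0.281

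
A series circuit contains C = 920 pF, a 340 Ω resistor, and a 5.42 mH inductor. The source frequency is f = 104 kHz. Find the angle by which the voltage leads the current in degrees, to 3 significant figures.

ω = 2πf = 653500 rad/s
X_L = ωL = 3540 Ω
X_C = 1/(ωC) = 1660 Ω
Net reactance X = X_L − X_C = 1880 Ω
Z = 340 + j1880 Ω
|Z| = √(340² + 1880²) = 1910 Ω
∠Z = arctan(1880/340) = 79.7°

79.7°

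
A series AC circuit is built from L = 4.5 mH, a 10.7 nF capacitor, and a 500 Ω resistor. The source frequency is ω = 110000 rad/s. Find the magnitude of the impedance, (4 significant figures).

X_L = ωL = 495.0 Ω
X_C = 1/(ωC) = 849.6 Ω
Net reactance X = X_L − X_C = -354.6 Ω
Z = 500.0 − j354.6 Ω
|Z| = √(500.0² + 354.6²) = 613.0 Ω

613.0 Ω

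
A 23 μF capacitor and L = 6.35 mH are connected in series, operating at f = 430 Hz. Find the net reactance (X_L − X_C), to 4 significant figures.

1.064 Ω

ω = 2πf = 2702 rad/s
X_L = ωL = 17.16 Ω
X_C = 1/(ωC) = 16.09 Ω
X = 17.16 − 16.09 = 1.064 Ω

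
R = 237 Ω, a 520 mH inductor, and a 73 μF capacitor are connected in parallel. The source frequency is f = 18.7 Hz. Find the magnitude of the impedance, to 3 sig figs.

113 Ω

ω = 2πf = 117.5 rad/s
X_L = ωL = 61.1 Ω
X_C = 1/(ωC) = 117 Ω
Parallel: admittances add. Y = 1/R + 1/(jωL) + jωC
Y = (0.00422 − j0.00779) S
|Y| = 0.00886 S → |Z| = 1/|Y| = 113 Ω, ∠Z = −∠Y = 61.6°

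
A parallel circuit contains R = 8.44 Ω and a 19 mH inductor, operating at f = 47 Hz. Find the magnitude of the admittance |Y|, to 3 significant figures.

214 mS

ω = 2πf = 295.3 rad/s
X_L = ωL = 5.61 Ω
Parallel: admittances add. Y = 1/R + 1/(jωL)
Y = (0.118 − j0.178) S
|Y| = 0.214 S → |Z| = 1/|Y| = 4.67 Ω, ∠Z = −∠Y = 56.4°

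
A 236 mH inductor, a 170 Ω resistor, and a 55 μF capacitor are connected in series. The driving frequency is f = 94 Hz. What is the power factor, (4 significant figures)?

ω = 2πf = 590.6 rad/s
X_L = ωL = 139.4 Ω
X_C = 1/(ωC) = 30.78 Ω
Net reactance X = X_L − X_C = 108.6 Ω
Z = 170.0 + j108.6 Ω
|Z| = √(170.0² + 108.6²) = 201.7 Ω
∠Z = arctan(108.6/170.0) = 32.57°
cos φ = cos(32.57°) = 0.8427

0.8427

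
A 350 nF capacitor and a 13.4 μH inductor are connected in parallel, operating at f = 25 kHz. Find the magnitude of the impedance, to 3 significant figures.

ω = 2πf = 157100 rad/s
X_L = ωL = 2.10 Ω
X_C = 1/(ωC) = 18.2 Ω
Parallel: admittances add. Y = 1/(jωL) + jωC
Y = (0 − j0.420) S
|Y| = 0.420 S → |Z| = 1/|Y| = 2.38 Ω, ∠Z = −∠Y = 90.0°

2.38 Ω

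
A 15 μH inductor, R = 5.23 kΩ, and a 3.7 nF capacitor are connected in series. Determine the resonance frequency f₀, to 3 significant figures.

ω₀ = 1/√(LC) = 1/√(1.5e-05 × 3.7e-09) = 4.245e+06 rad/s
f₀ = ω₀/(2π) = 676 kHz

676 kHz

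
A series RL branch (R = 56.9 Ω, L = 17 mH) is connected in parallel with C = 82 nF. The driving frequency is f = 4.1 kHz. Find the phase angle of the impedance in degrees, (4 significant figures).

ω = 2πf = 25760 rad/s
X_L = ωL = 437.9 Ω
X_C = 1/(ωC) = 473.4 Ω
Branch 1 (R+jX_L): Z₁ = 56.90 + j437.9 Ω, |Z₁| = 441.6 Ω
Branch 2 (−jX_C): Z₂ = −j473.4 Ω
Parallel: Z = Z₁Z₂/(Z₁+Z₂), |Z| = 3118 Ω, ∠Z = 24.53°

24.53°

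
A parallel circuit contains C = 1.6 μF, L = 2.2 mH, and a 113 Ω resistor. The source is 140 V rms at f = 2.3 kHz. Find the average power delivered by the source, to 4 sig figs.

173.5 W

ω = 2πf = 14450 rad/s
X_L = ωL = 31.79 Ω
X_C = 1/(ωC) = 43.25 Ω
Parallel: admittances add. Y = 1/R + 1/(jωL) + jωC
Y = (0.008850 − j0.008331) S
|Y| = 0.01215 S → |Z| = 1/|Y| = 82.28 Ω, ∠Z = −∠Y = 43.27°
I = V/|Z| = 1.702 A
P = VI cos φ = 140 × 1.702 × cos(43.27°) = 173.5 W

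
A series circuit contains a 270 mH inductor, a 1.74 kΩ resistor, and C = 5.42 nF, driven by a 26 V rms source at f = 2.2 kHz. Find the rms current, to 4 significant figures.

2.661 mA

ω = 2πf = 13820 rad/s
X_L = ωL = 3732 Ω
X_C = 1/(ωC) = 13350 Ω
Net reactance X = X_L − X_C = -9615 Ω
Z = 1740 − j9615 Ω
|Z| = √(1740² + 9615²) = 9771 Ω
I = V/|Z| = 26/9771 = 2.661 mA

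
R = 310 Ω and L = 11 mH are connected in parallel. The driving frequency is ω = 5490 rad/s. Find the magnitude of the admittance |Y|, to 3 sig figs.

X_L = ωL = 60.4 Ω
Parallel: admittances add. Y = 1/R + 1/(jωL)
Y = (0.00323 − j0.0166) S
|Y| = 0.0169 S → |Z| = 1/|Y| = 59.3 Ω, ∠Z = −∠Y = 79.0°

16.9 mS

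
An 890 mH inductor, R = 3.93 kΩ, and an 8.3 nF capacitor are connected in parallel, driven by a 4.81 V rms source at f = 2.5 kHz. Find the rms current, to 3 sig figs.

ω = 2πf = 15710 rad/s
X_L = ωL = 14000 Ω
X_C = 1/(ωC) = 7670 Ω
Parallel: admittances add. Y = 1/R + 1/(jωL) + jωC
Y = (0.000254 + j5.88e-05) S
|Y| = 0.000261 S → |Z| = 1/|Y| = 3830 Ω, ∠Z = −∠Y = -13.0°
I = V/|Z| = 4.81/3830 = 1.26 mA

1.26 mA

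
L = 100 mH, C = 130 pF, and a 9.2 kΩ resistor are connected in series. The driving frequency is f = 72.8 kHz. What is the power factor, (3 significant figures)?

ω = 2πf = 457400 rad/s
X_L = ωL = 45700 Ω
X_C = 1/(ωC) = 16800 Ω
Net reactance X = X_L − X_C = 28900 Ω
Z = 9200 + j28900 Ω
|Z| = √(9200² + 28900²) = 30400 Ω
∠Z = arctan(28900/9200) = 72.4°
cos φ = cos(72.4°) = 0.303

0.303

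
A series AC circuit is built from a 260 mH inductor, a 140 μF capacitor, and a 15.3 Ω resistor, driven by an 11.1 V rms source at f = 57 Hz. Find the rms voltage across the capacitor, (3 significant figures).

ω = 2πf = 358.1 rad/s
X_L = ωL = 93.1 Ω
X_C = 1/(ωC) = 19.9 Ω
Net reactance X = X_L − X_C = 73.2 Ω
Z = 15.3 + j73.2 Ω
|Z| = √(15.3² + 73.2²) = 74.8 Ω
I = V/|Z| = 148 mA
V_C = I·|Z_C| = 0.148 × 19.9 = 2.96 V

2.96 V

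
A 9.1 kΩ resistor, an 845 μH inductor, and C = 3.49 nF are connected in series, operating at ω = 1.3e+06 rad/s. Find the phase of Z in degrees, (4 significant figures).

X_L = ωL = 1098 Ω
X_C = 1/(ωC) = 220.4 Ω
Net reactance X = X_L − X_C = 878.1 Ω
Z = 9100 + j878.1 Ω
|Z| = √(9100² + 878.1²) = 9142 Ω
∠Z = arctan(878.1/9100) = 5.512°

5.512°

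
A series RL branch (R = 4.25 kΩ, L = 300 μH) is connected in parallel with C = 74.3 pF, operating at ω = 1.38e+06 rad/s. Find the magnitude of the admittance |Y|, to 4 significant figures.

246.4 μS

X_L = ωL = 414.0 Ω
X_C = 1/(ωC) = 9753 Ω
Branch 1 (R+jX_L): Z₁ = 4250 + j414.0 Ω, |Z₁| = 4270 Ω
Branch 2 (−jX_C): Z₂ = −j9753 Ω
Parallel: Z = Z₁Z₂/(Z₁+Z₂), |Z| = 4059 Ω, ∠Z = -18.91°
|Y| = 1/|Z| = 246.4 μS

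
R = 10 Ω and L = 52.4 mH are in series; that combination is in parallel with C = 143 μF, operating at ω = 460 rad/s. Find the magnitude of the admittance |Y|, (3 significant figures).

33.7 mS

X_L = ωL = 24.1 Ω
X_C = 1/(ωC) = 15.2 Ω
Branch 1 (R+jX_L): Z₁ = 10.0 + j24.1 Ω, |Z₁| = 26.1 Ω
Branch 2 (−jX_C): Z₂ = −j15.2 Ω
Parallel: Z = Z₁Z₂/(Z₁+Z₂), |Z| = 29.6 Ω, ∠Z = -64.2°
|Y| = 1/|Z| = 33.7 mS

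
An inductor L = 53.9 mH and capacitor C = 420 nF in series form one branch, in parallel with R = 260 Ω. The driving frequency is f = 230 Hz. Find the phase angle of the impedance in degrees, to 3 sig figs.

-9.41°

ω = 2πf = 1445 rad/s
X_L = ωL = 77.9 Ω
X_C = 1/(ωC) = 1650 Ω
Branch 1: Z₁ = R = 260 Ω
Branch 2 (series LC): Z₂ = j(X_L − X_C) = −j1570 Ω
Parallel: Z = Z₁Z₂/(Z₁+Z₂), |Z| = 257 Ω, ∠Z = -9.41°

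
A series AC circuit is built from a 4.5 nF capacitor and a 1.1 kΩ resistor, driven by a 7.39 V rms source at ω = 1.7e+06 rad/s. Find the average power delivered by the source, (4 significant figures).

X_C = 1/(ωC) = 130.7 Ω
Z = 1100 − j130.7 Ω
|Z| = √(1100² + 130.7²) = 1108 Ω
∠Z = arctan(-130.7/1100) = -6.777°
I = V/|Z| = 6.671 mA
P = VI cos φ = 7.39 × 0.006671 × cos(-6.777°) = 48.96 mW

48.96 mW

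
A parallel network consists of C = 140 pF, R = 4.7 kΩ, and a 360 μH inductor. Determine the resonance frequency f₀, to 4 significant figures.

ω₀ = 1/√(LC) = 1/√(0.00036 × 1.4e-10) = 4.454e+06 rad/s
f₀ = ω₀/(2π) = 708.9 kHz

708.9 kHz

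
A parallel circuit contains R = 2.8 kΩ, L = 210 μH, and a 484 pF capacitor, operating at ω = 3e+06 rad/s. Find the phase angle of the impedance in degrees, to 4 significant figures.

20.75°

X_L = ωL = 630.0 Ω
X_C = 1/(ωC) = 688.7 Ω
Parallel: admittances add. Y = 1/R + 1/(jωL) + jωC
Y = (0.0003571 − j0.0001353) S
|Y| = 0.0003819 S → |Z| = 1/|Y| = 2618 Ω, ∠Z = −∠Y = 20.75°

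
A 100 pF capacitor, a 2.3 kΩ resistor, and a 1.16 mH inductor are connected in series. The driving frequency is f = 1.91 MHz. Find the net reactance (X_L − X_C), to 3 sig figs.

13100 Ω

ω = 2πf = 1.2e+07 rad/s
X_L = ωL = 13900 Ω
X_C = 1/(ωC) = 833 Ω
X = 13900 − 833 = 13100 Ω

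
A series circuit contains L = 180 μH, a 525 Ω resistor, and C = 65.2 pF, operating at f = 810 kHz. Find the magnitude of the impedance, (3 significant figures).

2160 Ω

ω = 2πf = 5.089e+06 rad/s
X_L = ωL = 916 Ω
X_C = 1/(ωC) = 3010 Ω
Net reactance X = X_L − X_C = -2100 Ω
Z = 525 − j2100 Ω
|Z| = √(525² + 2100²) = 2160 Ω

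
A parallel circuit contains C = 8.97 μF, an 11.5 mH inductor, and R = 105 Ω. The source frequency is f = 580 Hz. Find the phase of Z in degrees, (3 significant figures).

-42.8°

ω = 2πf = 3644 rad/s
X_L = ωL = 41.9 Ω
X_C = 1/(ωC) = 30.6 Ω
Parallel: admittances add. Y = 1/R + 1/(jωL) + jωC
Y = (0.00952 + j0.00883) S
|Y| = 0.0130 S → |Z| = 1/|Y| = 77.0 Ω, ∠Z = −∠Y = -42.8°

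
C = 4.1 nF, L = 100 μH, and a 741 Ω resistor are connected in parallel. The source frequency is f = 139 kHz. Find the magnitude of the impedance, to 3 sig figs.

ω = 2πf = 873400 rad/s
X_L = ωL = 87.3 Ω
X_C = 1/(ωC) = 279 Ω
Parallel: admittances add. Y = 1/R + 1/(jωL) + jωC
Y = (0.00135 − j0.00787) S
|Y| = 0.00798 S → |Z| = 1/|Y| = 125 Ω, ∠Z = −∠Y = 80.3°

125 Ω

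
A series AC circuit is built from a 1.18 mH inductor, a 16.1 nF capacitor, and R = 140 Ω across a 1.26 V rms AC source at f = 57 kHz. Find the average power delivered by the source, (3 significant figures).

ω = 2πf = 358100 rad/s
X_L = ωL = 423 Ω
X_C = 1/(ωC) = 173 Ω
Net reactance X = X_L − X_C = 249 Ω
Z = 140 + j249 Ω
|Z| = √(140² + 249²) = 286 Ω
∠Z = arctan(249/140) = 60.7°
I = V/|Z| = 4.41 mA
P = VI cos φ = 1.26 × 0.00441 × cos(60.7°) = 2.72 mW

2.72 mW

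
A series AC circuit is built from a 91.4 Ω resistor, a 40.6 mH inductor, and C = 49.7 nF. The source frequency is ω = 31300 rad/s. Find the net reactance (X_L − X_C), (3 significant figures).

X_L = ωL = 1270 Ω
X_C = 1/(ωC) = 643 Ω
X = 1270 − 643 = 628 Ω

628 Ω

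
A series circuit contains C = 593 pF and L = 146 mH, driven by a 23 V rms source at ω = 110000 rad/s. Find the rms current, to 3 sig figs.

31.5 mA

X_L = ωL = 16100 Ω
X_C = 1/(ωC) = 15300 Ω
Net reactance X = X_L − X_C = 730 Ω
Z = j730 Ω
|Z| = √(0² + 730²) = 730 Ω
I = V/|Z| = 23/730 = 31.5 mA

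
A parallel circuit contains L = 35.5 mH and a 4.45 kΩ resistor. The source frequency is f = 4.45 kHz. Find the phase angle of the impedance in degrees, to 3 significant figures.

77.4°

ω = 2πf = 27960 rad/s
X_L = ωL = 993 Ω
Parallel: admittances add. Y = 1/R + 1/(jωL)
Y = (0.000225 − j0.00101) S
|Y| = 0.00103 S → |Z| = 1/|Y| = 969 Ω, ∠Z = −∠Y = 77.4°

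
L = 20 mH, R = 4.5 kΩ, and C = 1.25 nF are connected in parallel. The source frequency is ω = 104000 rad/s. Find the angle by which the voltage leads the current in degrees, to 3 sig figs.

X_L = ωL = 2080 Ω
X_C = 1/(ωC) = 7690 Ω
Parallel: admittances add. Y = 1/R + 1/(jωL) + jωC
Y = (0.000222 − j0.000351) S
|Y| = 0.000415 S → |Z| = 1/|Y| = 2410 Ω, ∠Z = −∠Y = 57.6°

57.6°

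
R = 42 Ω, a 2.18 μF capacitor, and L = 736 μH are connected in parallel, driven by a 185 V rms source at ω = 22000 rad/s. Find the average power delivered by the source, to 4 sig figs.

814.9 W

X_L = ωL = 16.19 Ω
X_C = 1/(ωC) = 20.85 Ω
Parallel: admittances add. Y = 1/R + 1/(jωL) + jωC
Y = (0.02381 − j0.01380) S
|Y| = 0.02752 S → |Z| = 1/|Y| = 36.34 Ω, ∠Z = −∠Y = 30.09°
I = V/|Z| = 5.091 A
P = VI cos φ = 185 × 5.091 × cos(30.09°) = 814.9 W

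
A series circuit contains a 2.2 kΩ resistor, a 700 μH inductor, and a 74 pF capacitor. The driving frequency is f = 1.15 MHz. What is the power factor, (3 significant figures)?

0.568

ω = 2πf = 7.226e+06 rad/s
X_L = ωL = 5060 Ω
X_C = 1/(ωC) = 1870 Ω
Net reactance X = X_L − X_C = 3190 Ω
Z = 2200 + j3190 Ω
|Z| = √(2200² + 3190²) = 3870 Ω
∠Z = arctan(3190/2200) = 55.4°
cos φ = cos(55.4°) = 0.568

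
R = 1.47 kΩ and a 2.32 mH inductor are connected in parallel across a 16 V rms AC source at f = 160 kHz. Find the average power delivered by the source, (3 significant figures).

174 mW

ω = 2πf = 1.005e+06 rad/s
X_L = ωL = 2330 Ω
Parallel: admittances add. Y = 1/R + 1/(jωL)
Y = (0.000680 − j0.000429) S
|Y| = 0.000804 S → |Z| = 1/|Y| = 1240 Ω, ∠Z = −∠Y = 32.2°
I = V/|Z| = 12.9 mA
P = VI cos φ = 16 × 0.0129 × cos(32.2°) = 174 mW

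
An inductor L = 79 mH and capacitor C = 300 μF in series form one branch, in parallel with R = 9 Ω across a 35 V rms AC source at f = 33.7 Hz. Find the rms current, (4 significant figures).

35.73 A

ω = 2πf = 211.7 rad/s
X_L = ωL = 16.73 Ω
X_C = 1/(ωC) = 15.74 Ω
Branch 1: Z₁ = R = 9.000 Ω
Branch 2 (series LC): Z₂ = j(X_L − X_C) = j0.9854 Ω
Parallel: Z = Z₁Z₂/(Z₁+Z₂), |Z| = 0.9795 Ω, ∠Z = 83.75°
I = V/|Z| = 35/0.9795 = 35.73 A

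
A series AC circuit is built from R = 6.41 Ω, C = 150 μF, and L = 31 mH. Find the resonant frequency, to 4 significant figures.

ω₀ = 1/√(LC) = 1/√(0.031 × 0.00015) = 463.7 rad/s
f₀ = ω₀/(2π) = 73.81 Hz

73.81 Hz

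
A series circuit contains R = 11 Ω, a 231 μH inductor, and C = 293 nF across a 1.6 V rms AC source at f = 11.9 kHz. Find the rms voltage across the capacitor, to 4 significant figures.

ω = 2πf = 74770 rad/s
X_L = ωL = 17.27 Ω
X_C = 1/(ωC) = 45.65 Ω
Net reactance X = X_L − X_C = -28.37 Ω
Z = 11.00 − j28.37 Ω
|Z| = √(11.00² + 28.37²) = 30.43 Ω
I = V/|Z| = 52.58 mA
V_C = I·|Z_C| = 0.05258 × 45.65 = 2.400 V

2.400 V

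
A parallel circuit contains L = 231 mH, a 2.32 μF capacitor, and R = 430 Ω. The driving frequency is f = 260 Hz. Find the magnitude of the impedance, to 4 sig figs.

ω = 2πf = 1634 rad/s
X_L = ωL = 377.4 Ω
X_C = 1/(ωC) = 263.9 Ω
Parallel: admittances add. Y = 1/R + 1/(jωL) + jωC
Y = (0.002326 + j0.001140) S
|Y| = 0.002590 S → |Z| = 1/|Y| = 386.1 Ω, ∠Z = −∠Y = -26.12°

386.1 Ω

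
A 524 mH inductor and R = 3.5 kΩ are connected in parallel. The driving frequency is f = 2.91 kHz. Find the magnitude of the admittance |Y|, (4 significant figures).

ω = 2πf = 18280 rad/s
X_L = ωL = 9581 Ω
Parallel: admittances add. Y = 1/R + 1/(jωL)
Y = (0.0002857 − j0.0001044) S
|Y| = 0.0003042 S → |Z| = 1/|Y| = 3288 Ω, ∠Z = −∠Y = 20.07°

304.2 μS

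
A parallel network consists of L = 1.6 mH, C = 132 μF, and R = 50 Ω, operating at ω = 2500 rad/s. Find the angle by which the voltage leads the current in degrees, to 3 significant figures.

X_L = ωL = 4.00 Ω
X_C = 1/(ωC) = 3.03 Ω
Parallel: admittances add. Y = 1/R + 1/(jωL) + jωC
Y = (0.0200 + j0.0800) S
|Y| = 0.0825 S → |Z| = 1/|Y| = 12.1 Ω, ∠Z = −∠Y = -76.0°

-76.0°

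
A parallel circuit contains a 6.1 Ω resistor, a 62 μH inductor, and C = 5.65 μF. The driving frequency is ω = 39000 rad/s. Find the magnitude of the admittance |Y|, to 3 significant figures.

253 mS

X_L = ωL = 2.42 Ω
X_C = 1/(ωC) = 4.54 Ω
Parallel: admittances add. Y = 1/R + 1/(jωL) + jωC
Y = (0.164 − j0.193) S
|Y| = 0.253 S → |Z| = 1/|Y| = 3.95 Ω, ∠Z = −∠Y = 49.7°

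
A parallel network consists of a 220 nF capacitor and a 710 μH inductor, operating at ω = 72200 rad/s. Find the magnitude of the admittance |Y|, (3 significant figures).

3.62 mS

X_L = ωL = 51.3 Ω
X_C = 1/(ωC) = 63.0 Ω
Parallel: admittances add. Y = 1/(jωL) + jωC
Y = (0 − j0.00362) S
|Y| = 0.00362 S → |Z| = 1/|Y| = 276 Ω, ∠Z = −∠Y = 90.0°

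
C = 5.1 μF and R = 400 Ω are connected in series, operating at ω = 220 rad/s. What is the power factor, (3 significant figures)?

X_C = 1/(ωC) = 891 Ω
Z = 400 − j891 Ω
|Z| = √(400² + 891²) = 977 Ω
∠Z = arctan(-891/400) = -65.8°
cos φ = cos(-65.8°) = 0.409

0.409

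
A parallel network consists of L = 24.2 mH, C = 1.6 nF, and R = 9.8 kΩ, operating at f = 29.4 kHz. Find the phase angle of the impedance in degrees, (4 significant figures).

ω = 2πf = 184700 rad/s
X_L = ωL = 4470 Ω
X_C = 1/(ωC) = 3383 Ω
Parallel: admittances add. Y = 1/R + 1/(jωL) + jωC
Y = (0.0001020 + j7.187e-05) S
|Y| = 0.0001248 S → |Z| = 1/|Y| = 8012 Ω, ∠Z = −∠Y = -35.16°

-35.16°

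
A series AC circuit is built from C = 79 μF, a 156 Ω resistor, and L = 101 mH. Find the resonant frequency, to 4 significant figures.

ω₀ = 1/√(LC) = 1/√(0.101 × 7.9e-05) = 354.0 rad/s
f₀ = ω₀/(2π) = 56.34 Hz

56.34 Hz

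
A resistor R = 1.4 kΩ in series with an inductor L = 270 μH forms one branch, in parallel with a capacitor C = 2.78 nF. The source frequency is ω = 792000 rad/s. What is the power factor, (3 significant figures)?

0.316

X_L = ωL = 214 Ω
X_C = 1/(ωC) = 454 Ω
Branch 1 (R+jX_L): Z₁ = 1400 + j214 Ω, |Z₁| = 1420 Ω
Branch 2 (−jX_C): Z₂ = −j454 Ω
Parallel: Z = Z₁Z₂/(Z₁+Z₂), |Z| = 453 Ω, ∠Z = -71.6°
cos φ = cos(-71.6°) = 0.316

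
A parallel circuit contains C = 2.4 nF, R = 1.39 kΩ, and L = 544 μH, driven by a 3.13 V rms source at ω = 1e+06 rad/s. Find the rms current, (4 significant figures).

2.857 mA

X_L = ωL = 544.0 Ω
X_C = 1/(ωC) = 416.7 Ω
Parallel: admittances add. Y = 1/R + 1/(jωL) + jωC
Y = (0.0007194 + j0.0005618) S
|Y| = 0.0009128 S → |Z| = 1/|Y| = 1096 Ω, ∠Z = −∠Y = -37.98°
I = V/|Z| = 3.13/1096 = 2.857 mA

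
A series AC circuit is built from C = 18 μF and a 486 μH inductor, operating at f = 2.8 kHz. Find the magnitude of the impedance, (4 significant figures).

5.392 Ω

ω = 2πf = 17590 rad/s
X_L = ωL = 8.550 Ω
X_C = 1/(ωC) = 3.158 Ω
Net reactance X = X_L − X_C = 5.392 Ω
Z = j5.392 Ω
|Z| = √(0² + 5.392²) = 5.392 Ω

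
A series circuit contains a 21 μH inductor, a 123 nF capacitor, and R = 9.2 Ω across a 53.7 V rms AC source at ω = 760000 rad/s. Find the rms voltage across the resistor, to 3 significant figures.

X_L = ωL = 16.0 Ω
X_C = 1/(ωC) = 10.7 Ω
Net reactance X = X_L − X_C = 5.26 Ω
Z = 9.20 + j5.26 Ω
|Z| = √(9.20² + 5.26²) = 10.6 Ω
I = V/|Z| = 5.07 A
V_R = I·|Z_R| = 5.07 × 9.20 = 46.6 V

46.6 V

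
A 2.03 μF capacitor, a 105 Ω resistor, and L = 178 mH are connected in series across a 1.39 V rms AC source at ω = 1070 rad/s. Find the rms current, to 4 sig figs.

X_L = ωL = 190.5 Ω
X_C = 1/(ωC) = 460.4 Ω
Net reactance X = X_L − X_C = -269.9 Ω
Z = 105.0 − j269.9 Ω
|Z| = √(105.0² + 269.9²) = 289.6 Ω
I = V/|Z| = 1.39/289.6 = 4.799 mA

4.799 mA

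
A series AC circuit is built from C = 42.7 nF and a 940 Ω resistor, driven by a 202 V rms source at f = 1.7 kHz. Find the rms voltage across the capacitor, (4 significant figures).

ω = 2πf = 10680 rad/s
X_C = 1/(ωC) = 2193 Ω
Z = 940.0 − j2193 Ω
|Z| = √(940.0² + 2193²) = 2386 Ω
I = V/|Z| = 84.68 mA
V_C = I·|Z_C| = 0.08468 × 2193 = 185.7 V

185.7 V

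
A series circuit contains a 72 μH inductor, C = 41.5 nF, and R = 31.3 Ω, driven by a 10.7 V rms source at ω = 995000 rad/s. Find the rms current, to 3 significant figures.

188 mA

X_L = ωL = 71.6 Ω
X_C = 1/(ωC) = 24.2 Ω
Net reactance X = X_L − X_C = 47.4 Ω
Z = 31.3 + j47.4 Ω
|Z| = √(31.3² + 47.4²) = 56.8 Ω
I = V/|Z| = 10.7/56.8 = 188 mA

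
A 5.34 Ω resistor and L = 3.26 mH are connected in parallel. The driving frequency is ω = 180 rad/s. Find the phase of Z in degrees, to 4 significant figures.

X_L = ωL = 0.5868 Ω
Parallel: admittances add. Y = 1/R + 1/(jωL)
Y = (0.1873 − j1.704) S
|Y| = 1.714 S → |Z| = 1/|Y| = 0.5833 Ω, ∠Z = −∠Y = 83.73°

83.73°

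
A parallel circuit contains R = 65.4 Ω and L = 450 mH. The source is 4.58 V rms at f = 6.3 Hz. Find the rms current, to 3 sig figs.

ω = 2πf = 39.58 rad/s
X_L = ωL = 17.8 Ω
Parallel: admittances add. Y = 1/R + 1/(jωL)
Y = (0.0153 − j0.0561) S
|Y| = 0.0582 S → |Z| = 1/|Y| = 17.2 Ω, ∠Z = −∠Y = 74.8°
I = V/|Z| = 4.58/17.2 = 266 mA

266 mA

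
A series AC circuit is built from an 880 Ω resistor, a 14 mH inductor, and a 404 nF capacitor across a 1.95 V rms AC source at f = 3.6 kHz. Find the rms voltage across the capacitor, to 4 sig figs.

ω = 2πf = 22620 rad/s
X_L = ωL = 316.7 Ω
X_C = 1/(ωC) = 109.4 Ω
Net reactance X = X_L − X_C = 207.2 Ω
Z = 880.0 + j207.2 Ω
|Z| = √(880.0² + 207.2²) = 904.1 Ω
I = V/|Z| = 2.157 mA
V_C = I·|Z_C| = 0.002157 × 109.4 = 0.2360 V

0.2360 V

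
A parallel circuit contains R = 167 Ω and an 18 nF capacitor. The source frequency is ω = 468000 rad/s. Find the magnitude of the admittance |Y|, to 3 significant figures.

10.3 mS

X_C = 1/(ωC) = 119 Ω
Parallel: admittances add. Y = 1/R + jωC
Y = (0.00599 + j0.00842) S
|Y| = 0.0103 S → |Z| = 1/|Y| = 96.8 Ω, ∠Z = −∠Y = -54.6°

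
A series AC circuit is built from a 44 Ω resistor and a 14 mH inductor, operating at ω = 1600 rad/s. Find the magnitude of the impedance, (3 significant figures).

X_L = ωL = 22.4 Ω
Z = 44.0 + j22.4 Ω
|Z| = √(44.0² + 22.4²) = 49.4 Ω

49.4 Ω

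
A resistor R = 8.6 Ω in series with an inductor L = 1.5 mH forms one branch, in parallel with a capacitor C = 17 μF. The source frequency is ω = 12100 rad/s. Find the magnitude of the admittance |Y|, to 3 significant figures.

X_L = ωL = 18.2 Ω
X_C = 1/(ωC) = 4.86 Ω
Branch 1 (R+jX_L): Z₁ = 8.60 + j18.2 Ω, |Z₁| = 20.1 Ω
Branch 2 (−jX_C): Z₂ = −j4.86 Ω
Parallel: Z = Z₁Z₂/(Z₁+Z₂), |Z| = 6.17 Ω, ∠Z = -82.4°
|Y| = 1/|Z| = 162 mS

162 mS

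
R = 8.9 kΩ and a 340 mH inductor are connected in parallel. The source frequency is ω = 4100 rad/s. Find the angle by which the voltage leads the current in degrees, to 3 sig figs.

81.1°

X_L = ωL = 1390 Ω
Parallel: admittances add. Y = 1/R + 1/(jωL)
Y = (0.000112 − j0.000717) S
|Y| = 0.000726 S → |Z| = 1/|Y| = 1380 Ω, ∠Z = −∠Y = 81.1°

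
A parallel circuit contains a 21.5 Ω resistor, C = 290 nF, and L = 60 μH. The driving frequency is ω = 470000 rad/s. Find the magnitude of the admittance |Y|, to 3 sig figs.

111 mS

X_L = ωL = 28.2 Ω
X_C = 1/(ωC) = 7.34 Ω
Parallel: admittances add. Y = 1/R + 1/(jωL) + jωC
Y = (0.0465 + j0.101) S
|Y| = 0.111 S → |Z| = 1/|Y| = 9.01 Ω, ∠Z = −∠Y = -65.2°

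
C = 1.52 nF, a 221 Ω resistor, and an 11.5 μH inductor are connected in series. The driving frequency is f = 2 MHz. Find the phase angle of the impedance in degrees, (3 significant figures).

ω = 2πf = 1.257e+07 rad/s
X_L = ωL = 145 Ω
X_C = 1/(ωC) = 52.4 Ω
Net reactance X = X_L − X_C = 92.2 Ω
Z = 221 + j92.2 Ω
|Z| = √(221² + 92.2²) = 239 Ω
∠Z = arctan(92.2/221) = 22.6°

22.6°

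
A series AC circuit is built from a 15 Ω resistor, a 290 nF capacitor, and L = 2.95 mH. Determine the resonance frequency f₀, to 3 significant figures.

ω₀ = 1/√(LC) = 1/√(0.00295 × 2.9e-07) = 34190 rad/s
f₀ = ω₀/(2π) = 5.44 kHz

5.44 kHz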